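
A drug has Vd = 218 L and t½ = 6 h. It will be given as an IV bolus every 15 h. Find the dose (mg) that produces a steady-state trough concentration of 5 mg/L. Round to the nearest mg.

τ/t½ = 15/6 ≈ 2.5, so f = (1/2)^(15/6) ≈ 0.176777.
Cmin,ss = (D/Vd)·f/(1−f), so D = Cmin,ss·Vd·(1−f)/f.
D = 5 × 218 × (1−f)/f ≈ 5 × 218 × 4.65684 ≈ 5075.96 mg.

5076 mg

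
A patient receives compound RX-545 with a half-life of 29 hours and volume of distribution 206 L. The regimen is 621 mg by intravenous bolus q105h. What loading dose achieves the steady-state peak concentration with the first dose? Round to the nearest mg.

f = (1/2)^(105/29) ≈ 0.081295; accumulation ratio R = 1/(1−f) ≈ 1.08849.
Loading dose to hit Cmax,ss on first dose: D_load = D_maint·R ≈ 621 × 1.08849 ≈ 675.95 mg.

676 mg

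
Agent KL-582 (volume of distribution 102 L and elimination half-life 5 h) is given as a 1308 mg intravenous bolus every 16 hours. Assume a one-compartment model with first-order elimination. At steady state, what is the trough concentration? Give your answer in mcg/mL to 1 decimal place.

k = ln2/t½ = ln2/5 ≈ 0.138629 h⁻¹; fraction remaining f = e^(−kτ) = e^(−0.138629×16) ≈ 0.1088.
Each bolus raises the concentration by D/Vd = 1308/102 ≈ 12.824 mcg/mL.
Steady-state trough Cmin,ss = C₀·f/(1−f) ≈ 12.824 × 0.1088/0.8912 ≈ 1.566 mcg/mL.

1.6 mcg/mL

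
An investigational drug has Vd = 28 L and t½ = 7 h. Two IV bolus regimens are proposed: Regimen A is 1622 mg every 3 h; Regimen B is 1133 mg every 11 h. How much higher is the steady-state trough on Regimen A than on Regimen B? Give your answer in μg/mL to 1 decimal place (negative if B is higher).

Regimen A: f = (1/2)^(3/7) ≈ 0.7430; Cmin,ss = (1622/28)·f/(1−f) ≈ 167.474 μg/mL.
Regimen B: f = (1/2)^(11/7) ≈ 0.3365; Cmin,ss = (1133/28)·f/(1−f) ≈ 20.522 μg/mL.
Difference ≈ 167.474 − 20.522 ≈ 146.952 μg/mL.

147.0 μg/mL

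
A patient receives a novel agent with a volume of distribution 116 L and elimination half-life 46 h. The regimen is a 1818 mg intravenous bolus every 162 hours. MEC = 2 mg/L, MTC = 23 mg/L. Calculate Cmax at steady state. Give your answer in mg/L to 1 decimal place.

k = ln2/t½ = ln2/46 ≈ 0.015068 h⁻¹; fraction remaining f = e^(−kτ) = e^(−0.015068×162) ≈ 0.0871.
At steady state, accumulation factor R = 1/(1 − e^(−kτ)) ≈ 1.0954.
Each bolus raises the concentration by D/Vd = 1818/116 ≈ 15.672 mg/L.
Cmax,ss = C₀/(1 − f) ≈ 15.672/0.9129 ≈ 17.167 mg/L.
Peak 17.2 mg/L vs MTC 23 mg/L: below toxic threshold.

17.2 mg/L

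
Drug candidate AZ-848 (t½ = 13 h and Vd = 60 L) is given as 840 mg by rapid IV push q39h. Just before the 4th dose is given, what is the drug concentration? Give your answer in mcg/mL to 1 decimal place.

f = (1/2)^(τ/t½) = (1/2)^(39/13) ≈ 0.1250.
C₀ = D/Vd = 840/60 ≈ 14.000 mcg/mL.
Before the 4th dose, 3 doses have been given. Superposition: Cmin = C₀·(f + f² + … + f^3).
≈ 14.000 × (0.1250 + 0.0156 + 0.0020) ≈ 14.000 × 0.1426 ≈ 1.996 mcg/mL.

2.0 mcg/mL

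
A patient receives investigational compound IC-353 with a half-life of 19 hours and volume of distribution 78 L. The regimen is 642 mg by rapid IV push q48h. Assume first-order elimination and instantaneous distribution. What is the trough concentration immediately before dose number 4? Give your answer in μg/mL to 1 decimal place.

f = (1/2)^(τ/t½) = (1/2)^(48/19) ≈ 0.1736.
C₀ = D/Vd = 642/78 ≈ 8.231 μg/mL.
Before the 4th dose, 3 doses have been given. Superposition: Cmin = C₀·(f + f² + … + f^3).
≈ 8.231 × (0.1736 + 0.0301 + 0.0052) ≈ 8.231 × 0.2089 ≈ 1.719 μg/mL.

1.7 μg/mL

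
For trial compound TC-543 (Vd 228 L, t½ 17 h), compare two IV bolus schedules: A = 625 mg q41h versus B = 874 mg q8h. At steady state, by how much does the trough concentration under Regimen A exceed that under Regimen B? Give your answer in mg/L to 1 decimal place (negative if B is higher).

Regimen A: f = (1/2)^(41/17) ≈ 0.1879; Cmin,ss = (625/228)·f/(1−f) ≈ 0.634 mg/L.
Regimen B: f = (1/2)^(8/17) ≈ 0.7217; Cmin,ss = (874/228)·f/(1−f) ≈ 9.941 mg/L.
Difference ≈ 0.634 − 9.941 ≈ -9.307 mg/L.

-9.3 mg/L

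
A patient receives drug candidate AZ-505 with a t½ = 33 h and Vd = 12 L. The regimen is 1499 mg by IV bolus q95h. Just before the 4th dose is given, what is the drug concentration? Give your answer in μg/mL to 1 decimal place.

f = (1/2)^(τ/t½) = (1/2)^(95/33) ≈ 0.1360.
C₀ = D/Vd = 1499/12 ≈ 124.917 μg/mL.
Before the 4th dose, 3 doses have been given. Superposition: Cmin = C₀·(f + f² + … + f^3).
≈ 124.917 × (0.1360 + 0.0185 + 0.0025) ≈ 124.917 × 0.1570 ≈ 19.612 μg/mL.

19.6 μg/mL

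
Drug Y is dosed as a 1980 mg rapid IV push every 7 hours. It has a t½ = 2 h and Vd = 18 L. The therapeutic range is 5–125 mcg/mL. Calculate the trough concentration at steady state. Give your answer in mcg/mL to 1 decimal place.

10.7 mcg/mL

k = ln2/t½ = ln2/2 ≈ 0.346574 h⁻¹; fraction remaining f = e^(−kτ) = e^(−0.346574×7) ≈ 0.0884.
Accumulation ratio R = 1/(1 − f) ≈ 1/0.9116 ≈ 1.0970.
Each bolus raises the concentration by D/Vd = 1980/18 ≈ 110.000 mcg/mL.
Steady-state peak Cmax,ss = C₀·R ≈ 110.000 × 1.0970 ≈ 120.670 mcg/mL.
Steady-state trough Cmin,ss = Cmax,ss·f ≈ 120.670 × 0.0884 ≈ 10.667 mcg/mL.
Trough 10.7 mcg/mL vs MEC 5 mcg/mL: adequate.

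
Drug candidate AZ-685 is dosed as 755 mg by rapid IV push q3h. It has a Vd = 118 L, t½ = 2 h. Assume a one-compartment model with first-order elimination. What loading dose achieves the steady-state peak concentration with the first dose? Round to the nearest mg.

f = (1/2)^(3/2) ≈ 0.353553; accumulation ratio R = 1/(1−f) ≈ 1.54692.
Loading dose to hit Cmax,ss on first dose: D_load = D_maint·R ≈ 755 × 1.54692 ≈ 1167.92 mg.

1168 mg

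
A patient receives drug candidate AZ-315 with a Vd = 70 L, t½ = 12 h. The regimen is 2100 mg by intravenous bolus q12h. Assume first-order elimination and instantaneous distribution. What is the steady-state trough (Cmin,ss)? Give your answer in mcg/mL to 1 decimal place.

30.0 mcg/mL

τ = 12 h = 1 half-life, so f = (1/2)^1 = 0.5.
Accumulation ratio R = 1/(1 − f) = 1/0.5 = 2/1.
Single-dose peak C₀ = D/Vd = 2100/70 = 30 mcg/mL.
Steady-state peak Cmax,ss = C₀·R = 30 × 2/1 ≈ 60.000 mcg/mL.
Steady-state trough Cmin,ss = Cmax,ss·f ≈ 60.000 × 0.5 ≈ 30.000 mcg/mL.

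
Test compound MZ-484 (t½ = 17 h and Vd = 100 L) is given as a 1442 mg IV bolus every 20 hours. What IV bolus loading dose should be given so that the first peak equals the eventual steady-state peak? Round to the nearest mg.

2586 mg

f = (1/2)^(20/17) ≈ 0.442433; accumulation ratio R = 1/(1−f) ≈ 1.79351.
Loading dose to hit Cmax,ss on first dose: D_load = D_maint·R ≈ 1442 × 1.79351 ≈ 2586.24 mg.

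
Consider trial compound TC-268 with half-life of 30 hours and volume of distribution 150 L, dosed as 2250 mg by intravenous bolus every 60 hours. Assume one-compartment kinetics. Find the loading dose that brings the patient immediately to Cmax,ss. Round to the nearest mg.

f = (1/2)^(60/30) ≈ 0.250000; accumulation ratio R = 1/(1−f) ≈ 1.33333.
Loading dose to hit Cmax,ss on first dose: D_load = D_maint·R ≈ 2250 × 1.33333 ≈ 2999.99 mg.

3000 mg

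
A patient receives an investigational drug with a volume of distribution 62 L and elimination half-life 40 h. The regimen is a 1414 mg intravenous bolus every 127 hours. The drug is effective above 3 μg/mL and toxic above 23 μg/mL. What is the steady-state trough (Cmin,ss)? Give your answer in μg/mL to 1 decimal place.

k = ln2/t½ = ln2/40 ≈ 0.017329 h⁻¹; fraction remaining f = e^(−kτ) = e^(−0.017329×127) ≈ 0.1107.
Single-dose peak C₀ = D/Vd = 1414/62 ≈ 22.806 μg/mL.
Steady-state trough Cmin,ss = C₀·f/(1−f) ≈ 22.806 × 0.1107/0.8893 ≈ 2.839 μg/mL.
Trough 2.8 μg/mL vs MEC 3 μg/mL: subtherapeutic.

2.8 μg/mL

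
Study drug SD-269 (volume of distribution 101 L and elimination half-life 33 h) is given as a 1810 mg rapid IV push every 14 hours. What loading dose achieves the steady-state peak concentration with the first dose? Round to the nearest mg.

f = (1/2)^(14/33) ≈ 0.745230; accumulation ratio R = 1/(1−f) ≈ 3.92511.
Loading dose to hit Cmax,ss on first dose: D_load = D_maint·R ≈ 1810 × 3.92511 ≈ 7104.45 mg.

7104 mg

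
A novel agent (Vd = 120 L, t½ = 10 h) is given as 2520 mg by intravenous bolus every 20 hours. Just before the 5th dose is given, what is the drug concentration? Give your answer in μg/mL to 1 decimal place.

7.0 μg/mL

f = (1/2)^(τ/t½) = (1/2)^(20/10) ≈ 0.2500.
C₀ = D/Vd = 2520/120 ≈ 21.000 μg/mL.
Before the 5th dose, 4 doses have been given. Superposition: Cmin = C₀·(f + f² + … + f^4).
≈ 21.000 × (0.2500 + 0.0625 + 0.0156 + 0.0039) ≈ 21.000 × 0.3320 ≈ 6.972 μg/mL.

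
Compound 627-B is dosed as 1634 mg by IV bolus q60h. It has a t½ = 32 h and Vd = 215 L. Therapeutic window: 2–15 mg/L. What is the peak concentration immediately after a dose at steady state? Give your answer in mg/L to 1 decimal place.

τ/t½ = 60/32 ≈ 1.875, so fraction remaining f = (1/2)^(60/32) ≈ 0.2726.
At steady state, accumulation factor R = 1/(1 − e^(−kτ)) ≈ 1.3748.
Each bolus raises the concentration by D/Vd = 1634/215 ≈ 7.600 mg/L.
Steady-state peak Cmax,ss = C₀·R ≈ 7.600 × 1.3748 ≈ 10.448 mg/L.
Peak 10.4 mg/L vs MTC 15 mg/L: below toxic threshold.

10.4 mg/L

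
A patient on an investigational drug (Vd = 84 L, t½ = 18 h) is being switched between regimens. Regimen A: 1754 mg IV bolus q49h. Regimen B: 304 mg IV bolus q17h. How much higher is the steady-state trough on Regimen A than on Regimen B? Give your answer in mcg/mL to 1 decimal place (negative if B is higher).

Regimen A: f = (1/2)^(49/18) ≈ 0.1515; Cmin,ss = (1754/84)·f/(1−f) ≈ 3.728 mcg/mL.
Regimen B: f = (1/2)^(17/18) ≈ 0.5196; Cmin,ss = (304/84)·f/(1−f) ≈ 3.914 mcg/mL.
Difference ≈ 3.728 − 3.914 ≈ -0.186 mcg/mL.

-0.2 mcg/mL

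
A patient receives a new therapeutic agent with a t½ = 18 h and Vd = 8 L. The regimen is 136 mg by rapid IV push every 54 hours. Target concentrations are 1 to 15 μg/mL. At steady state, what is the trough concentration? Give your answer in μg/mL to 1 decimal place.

The dosing interval is 3 half-lives, so f = 2^(−3) = 0.125.
Accumulation ratio R = 1/(1 − f) = 1/0.875 = 8/7.
Single-dose peak C₀ = D/Vd = 136/8 = 17 μg/mL.
Steady-state peak Cmax,ss = C₀·R = 17 × 8/7 ≈ 19.429 μg/mL.
Steady-state trough Cmin,ss = Cmax,ss·f ≈ 19.429 × 0.125 ≈ 2.429 μg/mL.
Trough 2.4 μg/mL vs MEC 1 μg/mL: adequate.

2.4 μg/mL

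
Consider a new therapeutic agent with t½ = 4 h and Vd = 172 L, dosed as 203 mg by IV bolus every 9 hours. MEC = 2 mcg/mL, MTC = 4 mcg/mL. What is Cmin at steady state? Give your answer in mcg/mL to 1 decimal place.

0.3 mcg/mL

k = ln2/t½ = ln2/4 ≈ 0.173287 h⁻¹; fraction remaining f = e^(−kτ) = e^(−0.173287×9) ≈ 0.2102.
Accumulation ratio R = 1/(1 − f) ≈ 1/0.7898 ≈ 1.2661.
Each bolus raises the concentration by D/Vd = 203/172 ≈ 1.180 mcg/mL.
Steady-state peak Cmax,ss = C₀·R ≈ 1.180 × 1.2661 ≈ 1.494 mcg/mL.
Steady-state trough Cmin,ss = Cmax,ss·f ≈ 1.494 × 0.2102 ≈ 0.314 mcg/mL.
Trough 0.3 mcg/mL vs MEC 2 mcg/mL: subtherapeutic.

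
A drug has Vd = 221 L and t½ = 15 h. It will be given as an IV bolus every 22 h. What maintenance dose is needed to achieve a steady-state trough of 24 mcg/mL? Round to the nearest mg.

τ/t½ = 22/15 ≈ 1.4667, so f = (1/2)^(22/15) ≈ 0.361817.
Cmin,ss = (D/Vd)·f/(1−f), so D = Cmin,ss·Vd·(1−f)/f.
D = 24 × 221 × (1−f)/f ≈ 24 × 221 × 1.76383 ≈ 9355.35 mg.

9355 mg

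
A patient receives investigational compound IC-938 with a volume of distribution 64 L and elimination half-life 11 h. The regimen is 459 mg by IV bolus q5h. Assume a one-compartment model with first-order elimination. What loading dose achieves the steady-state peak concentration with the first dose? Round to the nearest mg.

f = (1/2)^(5/11) ≈ 0.729740; accumulation ratio R = 1/(1−f) ≈ 3.70014.
Loading dose to hit Cmax,ss on first dose: D_load = D_maint·R ≈ 459 × 3.70014 ≈ 1698.36 mg.

1698 mg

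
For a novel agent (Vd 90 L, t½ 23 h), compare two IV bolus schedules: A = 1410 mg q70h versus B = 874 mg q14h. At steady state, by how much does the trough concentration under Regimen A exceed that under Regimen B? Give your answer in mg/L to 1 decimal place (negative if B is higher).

-16.3 mg/L

Regimen A: f = (1/2)^(70/23) ≈ 0.1213; Cmin,ss = (1410/90)·f/(1−f) ≈ 2.163 mg/L.
Regimen B: f = (1/2)^(14/23) ≈ 0.6558; Cmin,ss = (874/90)·f/(1−f) ≈ 18.502 mg/L.
Difference ≈ 2.163 − 18.502 ≈ -16.339 mg/L.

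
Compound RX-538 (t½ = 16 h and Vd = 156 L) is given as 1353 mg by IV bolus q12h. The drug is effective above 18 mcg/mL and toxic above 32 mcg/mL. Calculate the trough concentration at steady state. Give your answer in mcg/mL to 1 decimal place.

k = ln2/t½ = ln2/16 ≈ 0.043322 h⁻¹; fraction remaining f = e^(−kτ) = e^(−0.043322×12) ≈ 0.5946.
Accumulation ratio R = 1/(1 − f) ≈ 1/0.4054 ≈ 2.4667.
Each bolus raises the concentration by D/Vd = 1353/156 ≈ 8.673 mcg/mL.
Steady-state peak Cmax,ss = C₀·R ≈ 8.673 × 2.4667 ≈ 21.394 mcg/mL.
Steady-state trough Cmin,ss = Cmax,ss·f ≈ 21.394 × 0.5946 ≈ 12.721 mcg/mL.
Trough 12.7 mcg/mL vs MEC 18 mcg/mL: subtherapeutic.

12.7 mcg/mL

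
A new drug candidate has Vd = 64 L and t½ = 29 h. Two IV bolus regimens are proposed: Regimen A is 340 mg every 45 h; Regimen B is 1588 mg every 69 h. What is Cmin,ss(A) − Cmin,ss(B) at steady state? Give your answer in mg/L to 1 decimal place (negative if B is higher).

Regimen A: f = (1/2)^(45/29) ≈ 0.3411; Cmin,ss = (340/64)·f/(1−f) ≈ 2.750 mg/L.
Regimen B: f = (1/2)^(69/29) ≈ 0.1922; Cmin,ss = (1588/64)·f/(1−f) ≈ 5.904 mg/L.
Difference ≈ 2.750 − 5.904 ≈ -3.154 mg/L.

-3.2 mg/L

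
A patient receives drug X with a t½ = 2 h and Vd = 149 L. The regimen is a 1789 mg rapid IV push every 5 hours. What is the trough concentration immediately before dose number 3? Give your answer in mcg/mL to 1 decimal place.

2.5 mcg/mL

f = (1/2)^(τ/t½) = (1/2)^(5/2) ≈ 0.1768.
C₀ = D/Vd = 1789/149 ≈ 12.007 mcg/mL.
Before the 3rd dose, 2 doses have been given. Superposition: Cmin = C₀·(f + f²).
≈ 12.007 × (0.1768 + 0.0313) ≈ 12.007 × 0.2081 ≈ 2.499 mcg/mL.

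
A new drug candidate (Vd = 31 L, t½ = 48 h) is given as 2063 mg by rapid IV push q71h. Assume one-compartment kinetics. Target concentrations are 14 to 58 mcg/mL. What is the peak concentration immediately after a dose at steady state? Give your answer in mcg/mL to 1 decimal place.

k = ln2/t½ = ln2/48 ≈ 0.014441 h⁻¹; fraction remaining f = e^(−kτ) = e^(−0.014441×71) ≈ 0.3587.
Accumulation ratio R = 1/(1 − f) ≈ 1/0.6413 ≈ 1.5593.
Single-dose peak C₀ = D/Vd = 2063/31 ≈ 66.548 mcg/mL.
Steady-state peak Cmax,ss = C₀·R ≈ 66.548 × 1.5593 ≈ 103.768 mcg/mL.
Peak 103.8 mcg/mL vs MTC 58 mcg/mL: exceeds toxic threshold.

103.8 mcg/mL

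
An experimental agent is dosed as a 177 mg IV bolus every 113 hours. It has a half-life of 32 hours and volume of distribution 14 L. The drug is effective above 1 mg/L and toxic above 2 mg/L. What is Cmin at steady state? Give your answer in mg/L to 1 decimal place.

1.2 mg/L

k = ln2/t½ = ln2/32 ≈ 0.021661 h⁻¹; fraction remaining f = e^(−kτ) = e^(−0.021661×113) ≈ 0.0865.
Accumulation ratio R = 1/(1 − f) ≈ 1/0.9135 ≈ 1.0947.
Each bolus raises the concentration by D/Vd = 177/14 ≈ 12.643 mg/L.
Steady-state peak Cmax,ss = C₀·R ≈ 12.643 × 1.0947 ≈ 13.840 mg/L.
One interval later, Cmin,ss = Cmax,ss·e^(−kτ) ≈ 13.840 × 0.0865 ≈ 1.197 mg/L.
Trough 1.2 mg/L vs MEC 1 mg/L: adequate.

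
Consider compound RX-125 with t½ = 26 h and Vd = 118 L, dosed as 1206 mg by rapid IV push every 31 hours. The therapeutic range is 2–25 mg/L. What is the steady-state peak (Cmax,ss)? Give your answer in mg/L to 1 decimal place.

Over one 31-h interval, 31/26 ≈ 1.1923 half-lives elapse, leaving f ≈ 0.4376 of each dose.
At steady state, accumulation factor R = 1/(1 − e^(−kτ)) ≈ 1.7781.
Single-dose peak C₀ = D/Vd = 1206/118 ≈ 10.220 mg/L.
Steady-state peak Cmax,ss = C₀·R ≈ 10.220 × 1.7781 ≈ 18.172 mg/L.
Peak 18.2 mg/L vs MTC 25 mg/L: below toxic threshold.

18.2 mg/L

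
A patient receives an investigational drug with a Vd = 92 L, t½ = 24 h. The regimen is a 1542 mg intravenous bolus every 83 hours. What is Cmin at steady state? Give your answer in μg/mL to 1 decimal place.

1.7 μg/mL

τ/t½ = 83/24 ≈ 3.4583, so fraction remaining f = (1/2)^(83/24) ≈ 0.0910.
Each bolus raises the concentration by D/Vd = 1542/92 ≈ 16.761 μg/mL.
Steady-state trough Cmin,ss = C₀·f/(1−f) ≈ 16.761 × 0.0910/0.9090 ≈ 1.678 μg/mL.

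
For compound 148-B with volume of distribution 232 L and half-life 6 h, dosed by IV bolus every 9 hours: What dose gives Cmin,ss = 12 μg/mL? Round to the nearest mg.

5090 mg

τ/t½ = 9/6 ≈ 1.5, so f = (1/2)^(9/6) ≈ 0.353553.
Cmin,ss = (D/Vd)·f/(1−f), so D = Cmin,ss·Vd·(1−f)/f.
D = 12 × 232 × (1−f)/f ≈ 12 × 232 × 1.82843 ≈ 5090.35 mg.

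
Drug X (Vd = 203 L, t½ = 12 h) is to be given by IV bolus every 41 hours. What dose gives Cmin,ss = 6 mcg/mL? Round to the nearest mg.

τ/t½ = 41/12 ≈ 3.4167, so f = (1/2)^(41/12) ≈ 0.093644.
Cmin,ss = (D/Vd)·f/(1−f), so D = Cmin,ss·Vd·(1−f)/f.
D = 6 × 203 × (1−f)/f ≈ 6 × 203 × 9.67874 ≈ 11788.71 mg.

11789 mg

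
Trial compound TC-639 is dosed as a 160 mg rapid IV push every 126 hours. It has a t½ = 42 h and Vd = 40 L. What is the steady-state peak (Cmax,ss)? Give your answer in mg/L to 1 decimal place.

4.6 mg/L

τ = 126 h = 3 half-lives, so f = (1/2)^3 = 0.125.
At steady state, R = 1/(1 − 0.125) = 8/7.
Single-dose peak C₀ = D/Vd = 160/40 = 4 mg/L.
Steady-state peak Cmax,ss = C₀·R = 4 × 8/7 ≈ 4.571 mg/L.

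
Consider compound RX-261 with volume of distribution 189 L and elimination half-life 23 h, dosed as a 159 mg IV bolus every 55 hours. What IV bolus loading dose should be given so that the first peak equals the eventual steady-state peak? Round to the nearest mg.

196 mg

f = (1/2)^(55/23) ≈ 0.190610; accumulation ratio R = 1/(1−f) ≈ 1.23550.
Loading dose to hit Cmax,ss on first dose: D_load = D_maint·R ≈ 159 × 1.23550 ≈ 196.44 mg.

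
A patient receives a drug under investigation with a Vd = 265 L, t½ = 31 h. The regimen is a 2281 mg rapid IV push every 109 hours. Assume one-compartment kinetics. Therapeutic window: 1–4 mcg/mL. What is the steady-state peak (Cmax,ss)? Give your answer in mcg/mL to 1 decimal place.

9.4 mcg/mL

Over one 109-h interval, 109/31 ≈ 3.5161 half-lives elapse, leaving f ≈ 0.0874 of each dose.
At steady state, accumulation factor R = 1/(1 − e^(−kτ)) ≈ 1.0958.
Single-dose peak C₀ = D/Vd = 2281/265 ≈ 8.608 mcg/mL.
Steady-state peak Cmax,ss = C₀·R ≈ 8.608 × 1.0958 ≈ 9.433 mcg/mL.
Peak 9.4 mcg/mL vs MTC 4 mcg/mL: exceeds toxic threshold.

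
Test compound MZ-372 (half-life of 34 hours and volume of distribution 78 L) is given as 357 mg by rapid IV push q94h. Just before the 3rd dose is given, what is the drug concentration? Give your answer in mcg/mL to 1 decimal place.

0.8 mcg/mL

f = (1/2)^(τ/t½) = (1/2)^(94/34) ≈ 0.1471.
C₀ = D/Vd = 357/78 ≈ 4.577 mcg/mL.
Before the 3rd dose, 2 doses have been given. Superposition: Cmin = C₀·(f + f²).
≈ 4.577 × (0.1471 + 0.0216) ≈ 4.577 × 0.1687 ≈ 0.772 mcg/mL.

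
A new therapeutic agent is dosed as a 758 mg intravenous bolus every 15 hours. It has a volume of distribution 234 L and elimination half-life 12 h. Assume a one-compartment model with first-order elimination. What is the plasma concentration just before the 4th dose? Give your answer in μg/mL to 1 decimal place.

2.2 μg/mL

f = (1/2)^(τ/t½) = (1/2)^(15/12) ≈ 0.4204.
C₀ = D/Vd = 758/234 ≈ 3.239 μg/mL.
Before the 4th dose, 3 doses have been given. Superposition: Cmin = C₀·(f + f² + … + f^3).
≈ 3.239 × (0.4204 + 0.1767 + 0.0743) ≈ 3.239 × 0.6714 ≈ 2.175 μg/mL.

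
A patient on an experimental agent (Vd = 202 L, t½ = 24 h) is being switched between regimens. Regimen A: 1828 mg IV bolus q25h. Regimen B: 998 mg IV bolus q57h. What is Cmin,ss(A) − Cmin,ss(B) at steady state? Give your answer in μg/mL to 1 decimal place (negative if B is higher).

Regimen A: f = (1/2)^(25/24) ≈ 0.4858; Cmin,ss = (1828/202)·f/(1−f) ≈ 8.550 μg/mL.
Regimen B: f = (1/2)^(57/24) ≈ 0.1928; Cmin,ss = (998/202)·f/(1−f) ≈ 1.180 μg/mL.
Difference ≈ 8.550 − 1.180 ≈ 7.370 μg/mL.

7.4 μg/mL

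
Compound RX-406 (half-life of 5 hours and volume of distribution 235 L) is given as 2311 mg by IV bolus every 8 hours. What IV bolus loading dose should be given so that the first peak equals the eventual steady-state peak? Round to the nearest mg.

3449 mg

f = (1/2)^(8/5) ≈ 0.329877; accumulation ratio R = 1/(1−f) ≈ 1.49226.
Loading dose to hit Cmax,ss on first dose: D_load = D_maint·R ≈ 2311 × 1.49226 ≈ 3448.61 mg.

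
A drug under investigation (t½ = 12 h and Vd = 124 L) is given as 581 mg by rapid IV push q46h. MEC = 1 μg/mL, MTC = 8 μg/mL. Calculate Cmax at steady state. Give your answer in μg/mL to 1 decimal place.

τ/t½ = 46/12 ≈ 3.8333, so fraction remaining f = (1/2)^(46/12) ≈ 0.0702.
At steady state, accumulation factor R = 1/(1 − e^(−kτ)) ≈ 1.0755.
Single-dose peak C₀ = D/Vd = 581/124 ≈ 4.685 μg/mL.
Steady-state peak Cmax,ss = C₀·R ≈ 4.685 × 1.0755 ≈ 5.039 μg/mL.
Peak 5.0 μg/mL vs MTC 8 μg/mL: below toxic threshold.

5.0 μg/mL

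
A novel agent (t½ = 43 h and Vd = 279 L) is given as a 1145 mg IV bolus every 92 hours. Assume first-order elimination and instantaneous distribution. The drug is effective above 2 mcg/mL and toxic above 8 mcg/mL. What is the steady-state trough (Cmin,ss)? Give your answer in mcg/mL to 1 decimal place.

1.2 mcg/mL

τ/t½ = 92/43 ≈ 2.1395, so fraction remaining f = (1/2)^(92/43) ≈ 0.2270.
Each bolus raises the concentration by D/Vd = 1145/279 ≈ 4.104 mcg/mL.
Steady-state trough Cmin,ss = C₀·f/(1−f) ≈ 4.104 × 0.2270/0.7730 ≈ 1.205 mcg/mL.
Trough 1.2 mcg/mL vs MEC 2 mcg/mL: subtherapeutic.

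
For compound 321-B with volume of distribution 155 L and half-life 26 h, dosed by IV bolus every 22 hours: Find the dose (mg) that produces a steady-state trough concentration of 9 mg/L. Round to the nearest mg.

1113 mg

τ/t½ = 22/26 ≈ 0.84615, so f = (1/2)^(22/26) ≈ 0.556266.
Cmin,ss = (D/Vd)·f/(1−f), so D = Cmin,ss·Vd·(1−f)/f.
D = 9 × 155 × (1−f)/f ≈ 9 × 155 × 0.79770 ≈ 1112.79 mg.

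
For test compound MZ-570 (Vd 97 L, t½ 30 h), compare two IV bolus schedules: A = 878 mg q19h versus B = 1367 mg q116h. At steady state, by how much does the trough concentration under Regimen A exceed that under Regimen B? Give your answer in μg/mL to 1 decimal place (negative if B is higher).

Regimen A: f = (1/2)^(19/30) ≈ 0.6447; Cmin,ss = (878/97)·f/(1−f) ≈ 16.424 μg/mL.
Regimen B: f = (1/2)^(116/30) ≈ 0.0686; Cmin,ss = (1367/97)·f/(1−f) ≈ 1.038 μg/mL.
Difference ≈ 16.424 − 1.038 ≈ 15.386 μg/mL.

15.4 μg/mL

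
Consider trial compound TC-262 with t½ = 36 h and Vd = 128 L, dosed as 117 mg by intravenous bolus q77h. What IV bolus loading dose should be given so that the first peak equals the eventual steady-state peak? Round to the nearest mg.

f = (1/2)^(77/36) ≈ 0.227055; accumulation ratio R = 1/(1−f) ≈ 1.29375.
Loading dose to hit Cmax,ss on first dose: D_load = D_maint·R ≈ 117 × 1.29375 ≈ 151.37 mg.

151 mg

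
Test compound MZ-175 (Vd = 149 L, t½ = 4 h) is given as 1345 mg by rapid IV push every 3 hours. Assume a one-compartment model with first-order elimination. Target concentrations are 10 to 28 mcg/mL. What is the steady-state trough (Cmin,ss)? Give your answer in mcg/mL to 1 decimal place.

13.2 mcg/mL

τ/t½ = 3/4 ≈ 0.75, so fraction remaining f = (1/2)^(3/4) ≈ 0.5946.
Accumulation ratio R = 1/(1 − f) ≈ 1/0.4054 ≈ 2.4667.
Single-dose peak C₀ = D/Vd = 1345/149 ≈ 9.027 mcg/mL.
Cmax,ss = C₀/(1 − f) ≈ 9.027/0.4054 ≈ 22.267 mcg/mL.
One interval later, Cmin,ss = Cmax,ss·e^(−kτ) ≈ 22.267 × 0.5946 ≈ 13.240 mcg/mL.
Trough 13.2 mcg/mL vs MEC 10 mcg/mL: adequate.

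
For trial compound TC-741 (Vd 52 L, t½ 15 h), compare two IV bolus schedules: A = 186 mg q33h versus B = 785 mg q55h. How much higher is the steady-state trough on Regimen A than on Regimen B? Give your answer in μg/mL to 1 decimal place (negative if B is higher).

Regimen A: f = (1/2)^(33/15) ≈ 0.2176; Cmin,ss = (186/52)·f/(1−f) ≈ 0.995 μg/mL.
Regimen B: f = (1/2)^(55/15) ≈ 0.0787; Cmin,ss = (785/52)·f/(1−f) ≈ 1.290 μg/mL.
Difference ≈ 0.995 − 1.290 ≈ -0.295 μg/mL.

-0.3 μg/mL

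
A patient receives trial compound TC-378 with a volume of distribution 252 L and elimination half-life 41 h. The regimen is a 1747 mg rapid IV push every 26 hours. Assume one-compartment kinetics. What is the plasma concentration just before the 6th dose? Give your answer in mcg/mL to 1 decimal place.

11.2 mcg/mL

f = (1/2)^(τ/t½) = (1/2)^(26/41) ≈ 0.6443.
C₀ = D/Vd = 1747/252 ≈ 6.933 mcg/mL.
Before the 6th dose, 5 doses have been given. Superposition: Cmin = C₀·(f + f² + … + f^5).
≈ 6.933 × (0.6443 + 0.4151 + 0.2675 + 0.1723 + 0.1110) ≈ 6.933 × 1.6102 ≈ 11.164 mcg/mL.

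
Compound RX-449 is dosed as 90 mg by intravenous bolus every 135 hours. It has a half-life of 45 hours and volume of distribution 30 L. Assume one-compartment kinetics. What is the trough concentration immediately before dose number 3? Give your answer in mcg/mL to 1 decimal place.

f = (1/2)^(τ/t½) = (1/2)^(135/45) ≈ 0.1250.
C₀ = D/Vd = 90/30 ≈ 3.000 mcg/mL.
Before the 3rd dose, 2 doses have been given. Superposition: Cmin = C₀·(f + f²).
≈ 3.000 × (0.1250 + 0.0156) ≈ 3.000 × 0.1406 ≈ 0.422 mcg/mL.

0.4 mcg/mL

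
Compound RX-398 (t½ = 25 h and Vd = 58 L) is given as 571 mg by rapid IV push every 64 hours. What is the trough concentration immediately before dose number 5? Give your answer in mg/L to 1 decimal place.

2.0 mg/L

f = (1/2)^(τ/t½) = (1/2)^(64/25) ≈ 0.1696.
C₀ = D/Vd = 571/58 ≈ 9.845 mg/L.
Before the 5th dose, 4 doses have been given. Superposition: Cmin = C₀·(f + f² + … + f^4).
≈ 9.845 × (0.1696 + 0.0288 + 0.0049 + 0.0008) ≈ 9.845 × 0.2041 ≈ 2.009 mg/L.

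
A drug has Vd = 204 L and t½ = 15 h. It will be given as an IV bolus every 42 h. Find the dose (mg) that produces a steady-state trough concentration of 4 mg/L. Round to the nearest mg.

4867 mg

τ/t½ = 42/15 ≈ 2.8, so f = (1/2)^(42/15) ≈ 0.143587.
Cmin,ss = (D/Vd)·f/(1−f), so D = Cmin,ss·Vd·(1−f)/f.
D = 4 × 204 × (1−f)/f ≈ 4 × 204 × 5.96442 ≈ 4866.97 mg.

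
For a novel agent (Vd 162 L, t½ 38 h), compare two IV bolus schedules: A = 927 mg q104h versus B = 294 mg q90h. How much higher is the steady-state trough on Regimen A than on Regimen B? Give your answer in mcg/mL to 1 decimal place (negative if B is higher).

0.6 mcg/mL

Regimen A: f = (1/2)^(104/38) ≈ 0.1500; Cmin,ss = (927/162)·f/(1−f) ≈ 1.010 mcg/mL.
Regimen B: f = (1/2)^(90/38) ≈ 0.1937; Cmin,ss = (294/162)·f/(1−f) ≈ 0.436 mcg/mL.
Difference ≈ 1.010 − 0.436 ≈ 0.574 mcg/mL.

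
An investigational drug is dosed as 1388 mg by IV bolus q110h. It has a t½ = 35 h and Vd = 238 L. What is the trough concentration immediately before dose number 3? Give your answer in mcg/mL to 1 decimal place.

f = (1/2)^(τ/t½) = (1/2)^(110/35) ≈ 0.1132.
C₀ = D/Vd = 1388/238 ≈ 5.832 mcg/mL.
Before the 3rd dose, 2 doses have been given. Superposition: Cmin = C₀·(f + f²).
≈ 5.832 × (0.1132 + 0.0128) ≈ 5.832 × 0.1260 ≈ 0.735 mcg/mL.

0.7 mcg/mL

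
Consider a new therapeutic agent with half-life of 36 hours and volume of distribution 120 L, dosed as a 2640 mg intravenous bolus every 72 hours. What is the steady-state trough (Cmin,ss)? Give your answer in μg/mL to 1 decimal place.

τ = 72 h = 2 half-lives, so f = (1/2)^2 = 0.25.
Accumulation ratio R = 1/(1 − f) = 1/0.75 = 4/3.
Single-dose peak C₀ = D/Vd = 2640/120 = 22 μg/mL.
Steady-state peak Cmax,ss = C₀·R = 22 × 4/3 ≈ 29.333 μg/mL.
Steady-state trough Cmin,ss = Cmax,ss·f ≈ 29.333 × 0.25 ≈ 7.333 μg/mL.

7.3 μg/mL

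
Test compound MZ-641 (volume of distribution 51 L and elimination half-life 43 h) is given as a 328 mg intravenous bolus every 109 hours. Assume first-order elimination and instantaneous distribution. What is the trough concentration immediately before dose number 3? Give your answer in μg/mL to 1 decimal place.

f = (1/2)^(τ/t½) = (1/2)^(109/43) ≈ 0.1726.
C₀ = D/Vd = 328/51 ≈ 6.431 μg/mL.
Before the 3rd dose, 2 doses have been given. Superposition: Cmin = C₀·(f + f²).
≈ 6.431 × (0.1726 + 0.0298) ≈ 6.431 × 0.2024 ≈ 1.302 μg/mL.

1.3 μg/mL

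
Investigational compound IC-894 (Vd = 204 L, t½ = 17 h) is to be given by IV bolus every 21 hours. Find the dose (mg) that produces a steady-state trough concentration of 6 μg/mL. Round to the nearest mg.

τ/t½ = 21/17 ≈ 1.2353, so f = (1/2)^(21/17) ≈ 0.424756.
Cmin,ss = (D/Vd)·f/(1−f), so D = Cmin,ss·Vd·(1−f)/f.
D = 6 × 204 × (1−f)/f ≈ 6 × 204 × 1.35429 ≈ 1657.65 mg.

1658 mg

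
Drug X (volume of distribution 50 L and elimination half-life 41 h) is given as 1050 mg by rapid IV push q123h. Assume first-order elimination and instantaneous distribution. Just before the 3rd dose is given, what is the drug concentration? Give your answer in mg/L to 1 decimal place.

f = (1/2)^(τ/t½) = (1/2)^(123/41) ≈ 0.1250.
C₀ = D/Vd = 1050/50 ≈ 21.000 mg/L.
Before the 3rd dose, 2 doses have been given. Superposition: Cmin = C₀·(f + f²).
≈ 21.000 × (0.1250 + 0.0156) ≈ 21.000 × 0.1406 ≈ 2.953 mg/L.

3.0 mg/L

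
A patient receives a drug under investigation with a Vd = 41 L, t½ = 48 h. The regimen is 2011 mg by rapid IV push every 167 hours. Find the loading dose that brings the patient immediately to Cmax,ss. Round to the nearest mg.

f = (1/2)^(167/48) ≈ 0.089674; accumulation ratio R = 1/(1−f) ≈ 1.09851.
Loading dose to hit Cmax,ss on first dose: D_load = D_maint·R ≈ 2011 × 1.09851 ≈ 2209.10 mg.

2209 mg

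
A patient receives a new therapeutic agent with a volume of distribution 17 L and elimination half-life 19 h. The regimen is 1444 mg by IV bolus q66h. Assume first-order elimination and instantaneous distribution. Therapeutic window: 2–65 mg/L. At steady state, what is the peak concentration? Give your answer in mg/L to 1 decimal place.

93.3 mg/L

τ/t½ = 66/19 ≈ 3.4737, so fraction remaining f = (1/2)^(66/19) ≈ 0.0900.
Accumulation ratio R = 1/(1 − f) ≈ 1/0.9100 ≈ 1.0989.
Single-dose peak C₀ = D/Vd = 1444/17 ≈ 84.941 mg/L.
Steady-state peak Cmax,ss = C₀·R ≈ 84.941 × 1.0989 ≈ 93.342 mg/L.
Peak 93.3 mg/L vs MTC 65 mg/L: exceeds toxic threshold.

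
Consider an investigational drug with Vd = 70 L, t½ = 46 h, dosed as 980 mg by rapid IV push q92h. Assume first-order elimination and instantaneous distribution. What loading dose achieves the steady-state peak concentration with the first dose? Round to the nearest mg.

1307 mg

f = (1/2)^(92/46) ≈ 0.250000; accumulation ratio R = 1/(1−f) ≈ 1.33333.
Loading dose to hit Cmax,ss on first dose: D_load = D_maint·R ≈ 980 × 1.33333 ≈ 1306.66 mg.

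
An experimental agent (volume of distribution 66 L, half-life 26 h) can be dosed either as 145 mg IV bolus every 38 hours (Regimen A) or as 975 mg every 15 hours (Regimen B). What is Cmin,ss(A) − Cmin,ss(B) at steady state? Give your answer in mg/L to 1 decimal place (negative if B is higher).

-28.8 mg/L

Regimen A: f = (1/2)^(38/26) ≈ 0.3631; Cmin,ss = (145/66)·f/(1−f) ≈ 1.253 mg/L.
Regimen B: f = (1/2)^(15/26) ≈ 0.6704; Cmin,ss = (975/66)·f/(1−f) ≈ 30.047 mg/L.
Difference ≈ 1.253 − 30.047 ≈ -28.794 mg/L.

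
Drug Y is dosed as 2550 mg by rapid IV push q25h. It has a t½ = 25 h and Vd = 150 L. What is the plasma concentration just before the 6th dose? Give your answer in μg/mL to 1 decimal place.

16.5 μg/mL

f = (1/2)^(τ/t½) = (1/2)^(25/25) ≈ 0.5000.
C₀ = D/Vd = 2550/150 ≈ 17.000 μg/mL.
Before the 6th dose, 5 doses have been given. Superposition: Cmin = C₀·(f + f² + … + f^5).
≈ 17.000 × (0.5000 + 0.2500 + 0.1250 + 0.0625 + 0.0313) ≈ 17.000 × 0.9688 ≈ 16.470 μg/mL.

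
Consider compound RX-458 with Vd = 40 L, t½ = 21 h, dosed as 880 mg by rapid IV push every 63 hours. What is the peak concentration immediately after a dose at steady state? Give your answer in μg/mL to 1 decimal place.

25.1 μg/mL

The dosing interval is 3 half-lives, so f = 2^(−3) = 0.125.
Accumulation ratio R = 1/(1 − f) = 1/0.875 = 8/7.
Single-dose peak C₀ = D/Vd = 880/40 = 22 μg/mL.
Steady-state peak Cmax,ss = C₀·R = 22 × 8/7 ≈ 25.143 μg/mL.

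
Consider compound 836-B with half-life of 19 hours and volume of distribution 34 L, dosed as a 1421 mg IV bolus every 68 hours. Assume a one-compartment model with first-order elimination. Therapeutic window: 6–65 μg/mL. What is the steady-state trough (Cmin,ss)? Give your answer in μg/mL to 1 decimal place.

3.8 μg/mL

τ/t½ = 68/19 ≈ 3.5789, so fraction remaining f = (1/2)^(68/19) ≈ 0.0837.
At steady state, accumulation factor R = 1/(1 − e^(−kτ)) ≈ 1.0913.
Each bolus raises the concentration by D/Vd = 1421/34 ≈ 41.794 μg/mL.
Steady-state peak Cmax,ss = C₀·R ≈ 41.794 × 1.0913 ≈ 45.610 μg/mL.
One interval later, Cmin,ss = Cmax,ss·e^(−kτ) ≈ 45.610 × 0.0837 ≈ 3.818 μg/mL.
Trough 3.8 μg/mL vs MEC 6 μg/mL: subtherapeutic.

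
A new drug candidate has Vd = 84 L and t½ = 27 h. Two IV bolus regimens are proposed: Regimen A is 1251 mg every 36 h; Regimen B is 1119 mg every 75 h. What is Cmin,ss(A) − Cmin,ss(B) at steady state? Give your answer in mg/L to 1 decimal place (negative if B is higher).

7.5 mg/L

Regimen A: f = (1/2)^(36/27) ≈ 0.3969; Cmin,ss = (1251/84)·f/(1−f) ≈ 9.801 mg/L.
Regimen B: f = (1/2)^(75/27) ≈ 0.1458; Cmin,ss = (1119/84)·f/(1−f) ≈ 2.274 mg/L.
Difference ≈ 9.801 − 2.274 ≈ 7.527 mg/L.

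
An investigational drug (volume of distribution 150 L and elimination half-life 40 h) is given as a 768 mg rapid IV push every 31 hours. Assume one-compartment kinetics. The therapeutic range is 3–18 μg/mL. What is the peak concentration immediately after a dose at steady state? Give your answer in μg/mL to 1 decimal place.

12.3 μg/mL

Over one 31-h interval, 31/40 ≈ 0.775 half-lives elapse, leaving f ≈ 0.5844 of each dose.
At steady state, accumulation factor R = 1/(1 − e^(−kτ)) ≈ 2.4062.
Each bolus raises the concentration by D/Vd = 768/150 ≈ 5.120 μg/mL.
Cmax,ss = C₀/(1 − f) ≈ 5.120/0.4156 ≈ 12.320 μg/mL.
Peak 12.3 μg/mL vs MTC 18 μg/mL: below toxic threshold.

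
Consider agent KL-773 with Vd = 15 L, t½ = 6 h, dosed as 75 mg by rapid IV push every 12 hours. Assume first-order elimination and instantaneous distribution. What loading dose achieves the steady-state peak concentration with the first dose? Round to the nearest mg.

100 mg

f = (1/2)^(12/6) ≈ 0.250000; accumulation ratio R = 1/(1−f) ≈ 1.33333.
Loading dose to hit Cmax,ss on first dose: D_load = D_maint·R ≈ 75 × 1.33333 ≈ 100.00 mg.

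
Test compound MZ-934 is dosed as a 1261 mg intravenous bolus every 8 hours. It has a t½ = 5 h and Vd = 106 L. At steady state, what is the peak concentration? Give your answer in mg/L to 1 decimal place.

Over one 8-h interval, 8/5 ≈ 1.6 half-lives elapse, leaving f ≈ 0.3299 of each dose.
At steady state, accumulation factor R = 1/(1 − e^(−kτ)) ≈ 1.4923.
Single-dose peak C₀ = D/Vd = 1261/106 ≈ 11.896 mg/L.
Steady-state peak Cmax,ss = C₀·R ≈ 11.896 × 1.4923 ≈ 17.752 mg/L.

17.8 mg/L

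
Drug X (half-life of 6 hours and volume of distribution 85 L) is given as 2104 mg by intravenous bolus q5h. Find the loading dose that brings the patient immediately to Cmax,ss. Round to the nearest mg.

4795 mg

f = (1/2)^(5/6) ≈ 0.561231; accumulation ratio R = 1/(1−f) ≈ 2.27910.
Loading dose to hit Cmax,ss on first dose: D_load = D_maint·R ≈ 2104 × 2.27910 ≈ 4795.23 mg.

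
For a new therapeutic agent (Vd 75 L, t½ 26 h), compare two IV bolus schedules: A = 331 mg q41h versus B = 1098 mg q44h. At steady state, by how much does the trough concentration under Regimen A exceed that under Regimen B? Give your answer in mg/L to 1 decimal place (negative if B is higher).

-4.3 mg/L

Regimen A: f = (1/2)^(41/26) ≈ 0.3352; Cmin,ss = (331/75)·f/(1−f) ≈ 2.225 mg/L.
Regimen B: f = (1/2)^(44/26) ≈ 0.3094; Cmin,ss = (1098/75)·f/(1−f) ≈ 6.559 mg/L.
Difference ≈ 2.225 − 6.559 ≈ -4.334 mg/L.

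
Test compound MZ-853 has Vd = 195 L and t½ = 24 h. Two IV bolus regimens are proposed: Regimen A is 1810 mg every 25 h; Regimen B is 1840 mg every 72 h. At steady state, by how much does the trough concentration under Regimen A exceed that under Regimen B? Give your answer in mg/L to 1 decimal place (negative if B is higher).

7.4 mg/L

Regimen A: f = (1/2)^(25/24) ≈ 0.4858; Cmin,ss = (1810/195)·f/(1−f) ≈ 8.769 mg/L.
Regimen B: f = (1/2)^(72/24) ≈ 0.1250; Cmin,ss = (1840/195)·f/(1−f) ≈ 1.348 mg/L.
Difference ≈ 8.769 − 1.348 ≈ 7.421 mg/L.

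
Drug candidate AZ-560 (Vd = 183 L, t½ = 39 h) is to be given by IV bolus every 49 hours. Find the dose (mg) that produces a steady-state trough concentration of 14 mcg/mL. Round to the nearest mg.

3559 mg

τ/t½ = 49/39 ≈ 1.2564, so f = (1/2)^(49/39) ≈ 0.418584.
Cmin,ss = (D/Vd)·f/(1−f), so D = Cmin,ss·Vd·(1−f)/f.
D = 14 × 183 × (1−f)/f ≈ 14 × 183 × 1.38901 ≈ 3558.64 mg.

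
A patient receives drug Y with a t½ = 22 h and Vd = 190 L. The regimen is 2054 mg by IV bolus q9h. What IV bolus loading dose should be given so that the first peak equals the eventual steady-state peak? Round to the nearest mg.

f = (1/2)^(9/22) ≈ 0.753098; accumulation ratio R = 1/(1−f) ≈ 4.05019.
Loading dose to hit Cmax,ss on first dose: D_load = D_maint·R ≈ 2054 × 4.05019 ≈ 8319.09 mg.

8319 mg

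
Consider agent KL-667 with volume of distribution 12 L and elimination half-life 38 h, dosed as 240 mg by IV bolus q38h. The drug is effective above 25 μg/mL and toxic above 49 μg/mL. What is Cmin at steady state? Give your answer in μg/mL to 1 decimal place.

The dosing interval is 1 half-life, so f = 2^(−1) = 0.5.
At steady state, R = 1/(1 − 0.5) = 2/1.
Single-dose peak C₀ = D/Vd = 240/12 = 20 μg/mL.
Steady-state peak Cmax,ss = C₀·R = 20 × 2/1 ≈ 40.000 μg/mL.
Steady-state trough Cmin,ss = Cmax,ss·f ≈ 40.000 × 0.5 ≈ 20.000 μg/mL.
Trough 20.0 μg/mL vs MEC 25 μg/mL: subtherapeutic.

20.0 μg/mL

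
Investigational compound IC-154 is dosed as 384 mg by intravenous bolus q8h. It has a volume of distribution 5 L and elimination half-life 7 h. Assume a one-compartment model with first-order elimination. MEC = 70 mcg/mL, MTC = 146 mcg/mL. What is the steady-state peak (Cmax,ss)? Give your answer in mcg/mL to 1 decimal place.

140.4 mcg/mL

Over one 8-h interval, 8/7 ≈ 1.1429 half-lives elapse, leaving f ≈ 0.4529 of each dose.
Accumulation ratio R = 1/(1 − f) ≈ 1/0.5471 ≈ 1.8278.
Each bolus raises the concentration by D/Vd = 384/5 ≈ 76.800 mcg/mL.
Steady-state peak Cmax,ss = C₀·R ≈ 76.800 × 1.8278 ≈ 140.375 mcg/mL.
Peak 140.4 mcg/mL vs MTC 146 mcg/mL: below toxic threshold.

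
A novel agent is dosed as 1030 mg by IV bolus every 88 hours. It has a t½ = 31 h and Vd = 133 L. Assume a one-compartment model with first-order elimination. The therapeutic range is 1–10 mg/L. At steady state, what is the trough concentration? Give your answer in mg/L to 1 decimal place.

τ/t½ = 88/31 ≈ 2.8387, so fraction remaining f = (1/2)^(88/31) ≈ 0.1398.
Accumulation ratio R = 1/(1 − f) ≈ 1/0.8602 ≈ 1.1625.
Each bolus raises the concentration by D/Vd = 1030/133 ≈ 7.744 mg/L.
Cmax,ss = C₀/(1 − f) ≈ 7.744/0.8602 ≈ 9.003 mg/L.
Steady-state trough Cmin,ss = Cmax,ss·f ≈ 9.003 × 0.1398 ≈ 1.259 mg/L.
Trough 1.3 mg/L vs MEC 1 mg/L: adequate.

1.3 mg/L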